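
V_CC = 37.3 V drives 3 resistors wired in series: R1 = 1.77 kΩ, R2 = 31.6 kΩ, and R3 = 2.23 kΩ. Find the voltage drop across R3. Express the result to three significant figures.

V ≈ 2.34 V

ΣR = 1.77 + 31.6 + 2.23 = 35.60 kΩ.
By the voltage-divider rule, V = 37.3 × 2.230/35.60 = 2.336 V.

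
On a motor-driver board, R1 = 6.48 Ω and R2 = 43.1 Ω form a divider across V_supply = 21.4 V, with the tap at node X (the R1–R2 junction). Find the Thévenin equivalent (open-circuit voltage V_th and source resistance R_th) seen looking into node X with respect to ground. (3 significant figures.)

V_th ≈ 18.6 V, R_th ≈ 5.63 Ω

Open-circuit (no load on X): V_th = V_supply · R2/(R1 + R2) = 21.4 × 43.1/(6.480 + 43.1) = 18.60 V.
Zeroing V_supply shorts the top of R1 to ground, so R_th = R1 ‖ R2 = 5.633 Ω.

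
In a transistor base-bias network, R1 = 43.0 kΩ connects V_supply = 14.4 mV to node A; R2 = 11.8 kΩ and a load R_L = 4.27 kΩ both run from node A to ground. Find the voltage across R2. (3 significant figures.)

R2 ‖ R_L = (11.8 × 4.27)/(11.8 + 4.27) = 3.135 kΩ.
Voltage divider with the loaded lower leg: V_out = 14.4 × 3.135/(43.0 + 3.135) = 14.4 × 0.06796 = 0.9786 mV.

V_out ≈ 0.979 mV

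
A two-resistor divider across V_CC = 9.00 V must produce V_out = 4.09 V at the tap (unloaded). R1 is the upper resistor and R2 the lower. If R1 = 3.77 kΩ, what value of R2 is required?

The divider ratio is R2/(R1+R2) = 4.09/9.00 = 0.4544.
Rearranging, R2 = R1·k/(1−k) = 3.77 × 0.8330 = 3.140 kΩ.

R2 ≈ 3.14 kΩ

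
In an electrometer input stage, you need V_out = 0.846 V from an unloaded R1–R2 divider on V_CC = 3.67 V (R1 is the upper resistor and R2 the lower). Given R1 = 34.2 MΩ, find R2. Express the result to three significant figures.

R2 ≈ 10.2 MΩ

V_out/V_CC = R2/(R1+R2) = 0.2305.
Rearranging, R2 = R1·k/(1−k) = 34.2 × 0.2996 = 10.25 MΩ.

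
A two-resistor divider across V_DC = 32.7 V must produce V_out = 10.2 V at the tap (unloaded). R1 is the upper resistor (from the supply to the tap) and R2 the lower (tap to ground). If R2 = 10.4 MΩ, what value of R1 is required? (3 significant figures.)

The divider ratio is R2/(R1+R2) = 10.2/32.7 = 0.3119.
So R1 = R2 · (V_DC/V_out − 1) = 10.4 × (32.7/10.2 − 1) = 10.4 × 2.206 = 22.94 MΩ.

R1 ≈ 22.9 MΩ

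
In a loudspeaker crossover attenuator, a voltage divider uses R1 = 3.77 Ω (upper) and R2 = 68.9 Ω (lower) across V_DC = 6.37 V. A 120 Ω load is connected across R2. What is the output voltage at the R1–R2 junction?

V_out ≈ 5.86 V

The load sits in parallel with R2, giving an effective lower resistance R2' = R2·R_L/(R2+R_L) = 43.77 Ω.
Voltage divider with the loaded lower leg: V_out = 6.37 × 43.77/(3.77 + 43.77) = 6.37 × 0.9207 = 5.865 V.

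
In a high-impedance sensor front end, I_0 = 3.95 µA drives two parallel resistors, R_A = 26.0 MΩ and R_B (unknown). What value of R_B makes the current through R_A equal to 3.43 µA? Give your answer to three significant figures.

Two-branch current divider: I_A = I_0 · R_B/(R_A + R_B).
With f = 0.8684, R_B = R_A · f/(1−f) = 26.0 × 6.596 = 171.5 MΩ.

R_B ≈ 171 MΩ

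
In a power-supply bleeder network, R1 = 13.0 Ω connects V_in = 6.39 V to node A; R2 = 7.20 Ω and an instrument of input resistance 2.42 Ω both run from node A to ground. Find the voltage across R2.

The load sits in parallel with R2, giving an effective lower resistance R2' = R2·R_L/(R2+R_L) = 1.811 Ω.
Then V_out = V_in · R2'/(R1 + R2') = 6.39 × 1.811/14.81 = 0.7814 V.

V_out ≈ 0.781 V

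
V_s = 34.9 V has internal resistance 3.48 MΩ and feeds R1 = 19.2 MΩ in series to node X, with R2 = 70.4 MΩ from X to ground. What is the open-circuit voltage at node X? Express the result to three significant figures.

R1' = 3.48 + 19.2 = 22.68 MΩ (source resistance + R1).
V_th is the unloaded tap voltage: V_s · R2/(R1'+R2) = 34.9 × 0.7563 = 26.40 V.

V_th ≈ 26.4 V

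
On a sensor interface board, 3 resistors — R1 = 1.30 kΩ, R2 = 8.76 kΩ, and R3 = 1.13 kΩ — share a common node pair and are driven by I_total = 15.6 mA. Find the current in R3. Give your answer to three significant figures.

I ≈ 7.81 mA

Total conductance ΣG = 1/1.30 + 1/8.76 + 1/1.13 = 1.768 (units of 1/kΩ).
Current divider: I(R3) = I_total · G_k/ΣG = 15.6 × (0.8850/1.768) = 15.6 × 0.5004 = 7.807 mA.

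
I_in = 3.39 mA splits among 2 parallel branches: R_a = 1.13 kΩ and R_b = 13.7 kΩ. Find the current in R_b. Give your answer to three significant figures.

For two parallel branches, I_k = I_in · (other R)/(sum of R).
I(R_b) = 3.39 × 1.13/(1.13 + 13.7) = 3.39 × 0.07620 = 0.2583 mA.

I ≈ 0.258 mA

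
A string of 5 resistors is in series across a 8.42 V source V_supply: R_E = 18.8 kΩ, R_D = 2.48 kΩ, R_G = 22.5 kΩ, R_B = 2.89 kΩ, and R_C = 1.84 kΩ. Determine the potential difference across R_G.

Total series resistance ΣR = 18.8 + 2.48 + 22.5 + 2.89 + 1.84 = 48.51 kΩ.
By the voltage-divider rule, V = 8.42 × 22.50/48.51 = 3.905 V.

V ≈ 3.91 V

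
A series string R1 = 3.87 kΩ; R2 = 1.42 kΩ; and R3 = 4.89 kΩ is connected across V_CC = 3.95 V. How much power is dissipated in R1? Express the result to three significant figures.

P ≈ 0.583 mW

The common current is I = 3.95/10.18 = 0.3880 mA.
V(R1) = I·R = 1.502 V; P = V·I = 1.502 × 0.3880 = 0.5827 mW.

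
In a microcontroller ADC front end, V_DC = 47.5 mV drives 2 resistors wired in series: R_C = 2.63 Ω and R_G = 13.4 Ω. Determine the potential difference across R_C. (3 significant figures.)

V ≈ 7.79 mV

Total series resistance ΣR = 2.63 + 13.4 = 16.03 Ω.
Voltage divider: V = V_DC · (2.630 / 16.03) = 47.5 × 0.1641 = 7.793 mV.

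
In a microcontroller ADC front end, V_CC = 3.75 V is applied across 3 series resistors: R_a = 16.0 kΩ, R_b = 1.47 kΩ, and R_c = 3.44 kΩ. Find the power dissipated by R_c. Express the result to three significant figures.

The common current is I = 3.75/20.91 = 0.1793 mA.
P = I²R = 0.03216 × 3.44 = 0.1106 mW.

P ≈ 0.111 mW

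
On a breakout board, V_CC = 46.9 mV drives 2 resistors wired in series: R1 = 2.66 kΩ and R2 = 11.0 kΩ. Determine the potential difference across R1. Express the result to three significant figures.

V ≈ 9.13 mV

ΣR = 2.66 + 11.0 = 13.66 kΩ.
Voltage divider: V = V_CC · (2.660 / 13.66) = 46.9 × 0.1947 = 9.133 mV.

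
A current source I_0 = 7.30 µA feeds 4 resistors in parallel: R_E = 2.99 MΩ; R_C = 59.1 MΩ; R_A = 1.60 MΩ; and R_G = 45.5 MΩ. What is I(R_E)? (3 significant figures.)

Conductances: ΣG = 1/2.99 + 1/59.1 + 1/1.60 + 1/45.5 = 0.9983 (1/MΩ).
R_E takes the fraction G_k/ΣG = 0.3344/0.9983 = 0.3350, so I = 7.30 × 0.3350 = 2.446 µA.

I ≈ 2.45 µA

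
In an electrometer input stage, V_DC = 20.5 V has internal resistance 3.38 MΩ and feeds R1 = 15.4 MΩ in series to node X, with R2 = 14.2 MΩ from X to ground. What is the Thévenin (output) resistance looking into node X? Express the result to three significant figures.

R1' = 3.38 + 15.4 = 18.78 MΩ (source resistance + R1).
Looking into X with the source shorted: R_th = R1'·R2/(R1'+R2) = 18.78 × 14.2/32.98 = 8.086 MΩ.

R_th ≈ 8.09 MΩ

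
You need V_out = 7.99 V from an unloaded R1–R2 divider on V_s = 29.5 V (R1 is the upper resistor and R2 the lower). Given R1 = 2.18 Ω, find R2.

V_out/V_s = R2/(R1+R2) = 0.2708.
So R2 = R1 · V_out/(V_s − V_out) = 2.18 × 7.99/(29.5 − 7.99) = 2.18 × 0.3715 = 0.8098 Ω.

R2 ≈ 0.810 Ω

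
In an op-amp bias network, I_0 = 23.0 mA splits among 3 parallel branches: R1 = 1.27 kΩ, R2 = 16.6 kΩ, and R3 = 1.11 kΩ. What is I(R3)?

Conductances: ΣG = 1/1.27 + 1/16.6 + 1/1.11 = 1.749 (1/kΩ).
By the current-divider rule, I = I_0 · G_k/ΣG = 23.0 × 0.5152 = 11.85 mA.

I ≈ 11.9 mA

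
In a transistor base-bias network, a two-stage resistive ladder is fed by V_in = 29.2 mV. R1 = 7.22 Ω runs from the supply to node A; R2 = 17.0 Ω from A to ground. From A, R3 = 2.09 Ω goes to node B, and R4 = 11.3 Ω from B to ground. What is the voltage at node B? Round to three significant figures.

V_B ≈ 12.5 mV

Looking into the second stage from A: R3 + R4 = 13.39 Ω appears in parallel with R2.
Effective lower resistance at A: R2 ‖ 13.39 = 7.490 Ω.
V_A = 29.2 × 7.490/(7.22 + 7.490) = 14.87 mV.
V_B = V_A × 0.8439 = 12.55 mV.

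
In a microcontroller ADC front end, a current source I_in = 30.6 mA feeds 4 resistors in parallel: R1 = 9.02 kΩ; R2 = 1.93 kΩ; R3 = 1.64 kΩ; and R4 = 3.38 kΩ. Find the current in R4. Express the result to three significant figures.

I ≈ 5.90 mA

Conductances: ΣG = 1/9.02 + 1/1.93 + 1/1.64 + 1/3.38 = 1.535 (1/kΩ).
By the current-divider rule, I = I_in · G_k/ΣG = 30.6 × 0.1928 = 5.899 mA.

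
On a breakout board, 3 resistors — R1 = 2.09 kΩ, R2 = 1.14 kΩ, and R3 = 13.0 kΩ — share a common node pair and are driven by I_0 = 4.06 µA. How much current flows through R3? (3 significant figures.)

I ≈ 0.218 µA

ΣG = 1/2.09 + 1/1.14 + 1/13.0 = 1.433.
Current divider: I(R3) = I_0 · G_k/ΣG = 4.06 × (0.07692/1.433) = 4.06 × 0.05370 = 0.2180 µA.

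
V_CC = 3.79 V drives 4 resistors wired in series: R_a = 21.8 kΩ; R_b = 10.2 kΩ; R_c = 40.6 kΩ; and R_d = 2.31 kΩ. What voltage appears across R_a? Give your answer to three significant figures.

Total series resistance ΣR = 21.8 + 10.2 + 40.6 + 2.31 = 74.91 kΩ.
V = V_CC · R/ΣR = 3.79 × 0.2910 = 1.103 V.

V ≈ 1.10 V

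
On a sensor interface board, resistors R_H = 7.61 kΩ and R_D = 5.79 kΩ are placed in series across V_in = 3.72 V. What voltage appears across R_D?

ΣR = 7.61 + 5.79 = 13.40 kΩ.
By the voltage-divider rule, V = 3.72 × 5.790/13.40 = 1.607 V.

V ≈ 1.61 V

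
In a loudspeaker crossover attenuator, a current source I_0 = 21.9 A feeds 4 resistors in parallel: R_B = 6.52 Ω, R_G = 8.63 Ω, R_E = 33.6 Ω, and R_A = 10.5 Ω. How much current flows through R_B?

ΣG = 1/6.52 + 1/8.63 + 1/33.6 + 1/10.5 = 0.3942.
Current divider: I(R_B) = I_0 · G_k/ΣG = 21.9 × (0.1534/0.3942) = 21.9 × 0.3890 = 8.520 A.

I ≈ 8.52 A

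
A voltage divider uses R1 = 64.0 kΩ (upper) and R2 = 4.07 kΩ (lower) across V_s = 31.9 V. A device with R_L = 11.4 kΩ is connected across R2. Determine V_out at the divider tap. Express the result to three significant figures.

First combine the lower leg with the load: R2 ‖ R_L = 2.999 kΩ.
Voltage divider with the loaded lower leg: V_out = 31.9 × 2.999/(64.0 + 2.999) = 31.9 × 0.04477 = 1.428 V.
(Unloaded it would be 1.91 V; the load pulls it down.)

V_out ≈ 1.43 V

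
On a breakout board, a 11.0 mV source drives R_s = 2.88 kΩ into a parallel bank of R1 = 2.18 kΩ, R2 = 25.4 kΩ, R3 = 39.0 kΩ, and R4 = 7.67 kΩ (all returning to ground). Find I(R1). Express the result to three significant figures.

I ≈ 1.75 µA

Equivalent of the parallel group: R_p = 1.529 kΩ.
Node voltage V_A = V_supply · R_p/(R_s + R_p) = 11.0 × 0.3468 = 3.814 mV.
I(R1) = V_A / R1 = 3.814/2.18 = 1.750 µA.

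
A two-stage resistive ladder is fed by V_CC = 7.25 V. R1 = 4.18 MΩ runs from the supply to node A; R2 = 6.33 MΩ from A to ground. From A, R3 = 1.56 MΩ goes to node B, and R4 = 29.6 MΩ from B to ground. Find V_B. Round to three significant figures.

V_B ≈ 3.84 V

Node A sees R2 in parallel with the series input of stage 2, R3 + R4 = 31.16 MΩ.
R2 ‖ (R3+R4) = 5.261 MΩ.
So V_A = 7.25 × 0.5573 = 4.040 V.
V_B = V_A × 0.9499 = 3.838 V.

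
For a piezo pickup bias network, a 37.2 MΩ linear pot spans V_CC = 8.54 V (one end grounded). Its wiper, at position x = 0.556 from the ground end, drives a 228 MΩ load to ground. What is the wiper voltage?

The pot divides into 16.52 MΩ above the wiper and 20.68 MΩ below.
(x·R_p) ‖ R_L = 18.96 MΩ.
V_out = 8.54 × 18.96/(16.52 + 18.96) = 4.564 V.

V_out ≈ 4.56 V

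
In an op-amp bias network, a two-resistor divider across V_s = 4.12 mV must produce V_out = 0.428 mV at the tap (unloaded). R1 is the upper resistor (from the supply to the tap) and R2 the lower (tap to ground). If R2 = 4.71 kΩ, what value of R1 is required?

Required fraction k = V_out/V_s = 0.1039.
R1 = R2·(1/k − 1) = 4.71 × 8.626 = 40.63 kΩ.

R1 ≈ 40.6 kΩ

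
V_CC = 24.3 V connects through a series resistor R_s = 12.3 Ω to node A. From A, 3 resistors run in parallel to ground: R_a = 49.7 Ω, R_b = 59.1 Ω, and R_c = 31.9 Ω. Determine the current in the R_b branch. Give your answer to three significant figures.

Parallel bank: R_p = 1/(1/49.7 + 1/59.1 + 1/31.9) = 14.62 Ω.
V_A = 24.3 × 14.62/26.92 = 13.20 V.
I(R_b) = V_A / R_b = 13.20/59.1 = 0.2233 A.
(Equivalently: I_total = 0.9026 A, then current-divider fraction G_k/ΣG = 0.2474.)

I ≈ 0.223 A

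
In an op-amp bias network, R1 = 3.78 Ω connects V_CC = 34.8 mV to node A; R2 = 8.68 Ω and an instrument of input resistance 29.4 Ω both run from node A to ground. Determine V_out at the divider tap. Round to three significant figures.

The load sits in parallel with R2, giving an effective lower resistance R2' = R2·R_L/(R2+R_L) = 6.701 Ω.
Then V_out = V_CC · R2'/(R1 + R2') = 34.8 × 6.701/10.48 = 22.25 mV.

V_out ≈ 22.2 mV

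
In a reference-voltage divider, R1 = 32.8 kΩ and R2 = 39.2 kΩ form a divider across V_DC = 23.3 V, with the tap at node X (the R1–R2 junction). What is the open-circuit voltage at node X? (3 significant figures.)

V_th is the unloaded tap voltage: V_DC · R2/(R1+R2) = 23.3 × 0.5444 = 12.69 V.

V_th ≈ 12.7 V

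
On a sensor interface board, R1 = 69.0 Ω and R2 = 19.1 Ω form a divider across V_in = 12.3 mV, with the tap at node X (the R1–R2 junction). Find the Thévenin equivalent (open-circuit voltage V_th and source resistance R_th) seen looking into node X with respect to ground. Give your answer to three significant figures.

V_th is the unloaded tap voltage: V_in · R2/(R1+R2) = 12.3 × 0.2168 = 2.667 mV.
Looking into X with the source shorted: R_th = R1·R2/(R1+R2) = 69.00 × 19.1/88.10 = 14.96 Ω.

V_th ≈ 2.67 mV, R_th ≈ 15.0 Ω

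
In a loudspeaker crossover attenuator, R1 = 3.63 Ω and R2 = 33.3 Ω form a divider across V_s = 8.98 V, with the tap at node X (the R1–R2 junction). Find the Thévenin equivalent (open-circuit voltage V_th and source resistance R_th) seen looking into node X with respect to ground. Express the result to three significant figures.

V_th is the unloaded tap voltage: V_s · R2/(R1+R2) = 8.98 × 0.9017 = 8.097 V.
Zeroing V_s shorts the top of R1 to ground, so R_th = R1 ‖ R2 = 3.273 Ω.

V_th ≈ 8.10 V, R_th ≈ 3.27 Ω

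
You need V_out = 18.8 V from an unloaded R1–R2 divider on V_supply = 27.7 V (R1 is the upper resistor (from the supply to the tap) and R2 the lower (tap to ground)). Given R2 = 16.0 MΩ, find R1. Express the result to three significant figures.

The divider ratio is R2/(R1+R2) = 18.8/27.7 = 0.6787.
R1 = R2·(1/k − 1) = 16.0 × 0.4734 = 7.574 MΩ.

R1 ≈ 7.57 MΩ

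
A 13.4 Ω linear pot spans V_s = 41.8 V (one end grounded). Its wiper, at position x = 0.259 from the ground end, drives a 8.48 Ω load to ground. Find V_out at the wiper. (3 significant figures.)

The pot divides into 9.929 Ω above the wiper and 3.471 Ω below.
Lower segment in parallel with the load: 3.471 ‖ 8.48 = 2.463 Ω.
Then V_out = V_s · 2.463/(9.929 + 2.463) = 8.307 V.
(Unloaded: V_out = x·V_s = 10.8 V.)

V_out ≈ 8.31 V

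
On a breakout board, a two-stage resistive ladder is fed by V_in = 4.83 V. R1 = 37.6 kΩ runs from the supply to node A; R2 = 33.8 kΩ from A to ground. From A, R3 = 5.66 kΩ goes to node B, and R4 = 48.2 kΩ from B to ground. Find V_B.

Looking into the second stage from A: R3 + R4 = 53.86 kΩ appears in parallel with R2.
Effective lower resistance at A: R2 ‖ 53.86 = 20.77 kΩ.
V_A = 4.83 × 20.77/(37.6 + 20.77) = 1.719 V.
V_B = V_A × 0.8949 = 1.538 V.

V_B ≈ 1.54 V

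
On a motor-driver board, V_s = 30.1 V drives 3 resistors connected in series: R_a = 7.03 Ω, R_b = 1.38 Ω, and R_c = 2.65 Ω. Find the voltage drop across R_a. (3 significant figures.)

V ≈ 19.1 V

Series total: ΣR = 7.03 + 1.38 + 2.65 = 11.06 Ω.
V = V_s · R/ΣR = 30.1 × 0.6356 = 19.13 V.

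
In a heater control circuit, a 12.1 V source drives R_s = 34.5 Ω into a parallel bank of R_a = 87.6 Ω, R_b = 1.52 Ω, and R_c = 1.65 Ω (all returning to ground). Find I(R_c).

I ≈ 0.163 A

Parallel bank: R_p = 1/(1/87.6 + 1/1.52 + 1/1.65) = 0.7841 Ω.
Node voltage V_A = V_supply · R_p/(R_s + R_p) = 12.1 × 0.02222 = 0.2689 V.
Branch current I = V_A/R_c = 0.2689/1.65 = 0.1630 A.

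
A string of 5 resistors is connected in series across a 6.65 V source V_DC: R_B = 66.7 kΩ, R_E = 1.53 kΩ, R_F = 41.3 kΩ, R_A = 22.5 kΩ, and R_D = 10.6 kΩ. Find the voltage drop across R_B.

ΣR = 66.7 + 1.53 + 41.3 + 22.5 + 10.6 = 142.6 kΩ.
Voltage divider: V = V_DC · (66.70 / 142.6) = 6.65 × 0.4676 = 3.110 V.

V ≈ 3.11 V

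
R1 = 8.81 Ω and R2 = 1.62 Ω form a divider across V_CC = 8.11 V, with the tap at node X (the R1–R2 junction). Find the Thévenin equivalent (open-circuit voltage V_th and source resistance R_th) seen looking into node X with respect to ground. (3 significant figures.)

V_th ≈ 1.26 V, R_th ≈ 1.37 Ω

Open-circuit (no load on X): V_th = V_CC · R2/(R1 + R2) = 8.11 × 1.62/(8.810 + 1.62) = 1.260 V.
Looking into X with the source shorted: R_th = R1·R2/(R1+R2) = 8.810 × 1.62/10.43 = 1.368 Ω.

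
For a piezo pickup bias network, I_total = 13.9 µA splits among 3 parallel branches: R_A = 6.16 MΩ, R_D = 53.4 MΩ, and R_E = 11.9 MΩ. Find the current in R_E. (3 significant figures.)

I ≈ 4.41 µA

Conductances: ΣG = 1/6.16 + 1/53.4 + 1/11.9 = 0.2651 (1/MΩ).
By the current-divider rule, I = I_total · G_k/ΣG = 13.9 × 0.3170 = 4.406 µA.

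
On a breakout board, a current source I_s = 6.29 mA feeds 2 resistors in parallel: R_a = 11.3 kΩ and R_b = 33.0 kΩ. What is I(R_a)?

I ≈ 4.69 mA

With just two branches, the current splits inversely with resistance.
So I = 6.29 × 33.0/44.30 = 4.686 mA.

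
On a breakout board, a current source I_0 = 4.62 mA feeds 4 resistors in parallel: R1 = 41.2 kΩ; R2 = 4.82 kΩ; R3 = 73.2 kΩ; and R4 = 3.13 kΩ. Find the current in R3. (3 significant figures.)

I ≈ 0.112 mA

Conductances: ΣG = 1/41.2 + 1/4.82 + 1/73.2 + 1/3.13 = 0.5649 (1/kΩ).
By the current-divider rule, I = I_0 · G_k/ΣG = 4.62 × 0.02418 = 0.1117 mA.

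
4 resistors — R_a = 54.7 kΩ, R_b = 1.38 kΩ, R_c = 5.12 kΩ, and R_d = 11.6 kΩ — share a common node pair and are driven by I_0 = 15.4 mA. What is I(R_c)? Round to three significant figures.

I ≈ 2.94 mA

Conductances: ΣG = 1/54.7 + 1/1.38 + 1/5.12 + 1/11.6 = 1.024 (1/kΩ).
By the current-divider rule, I = I_0 · G_k/ΣG = 15.4 × 0.1907 = 2.936 mA.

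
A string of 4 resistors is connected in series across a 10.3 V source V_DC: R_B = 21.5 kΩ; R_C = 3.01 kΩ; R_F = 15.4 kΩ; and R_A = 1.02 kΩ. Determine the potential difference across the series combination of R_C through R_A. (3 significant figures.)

Total series resistance ΣR = 21.5 + 3.01 + 15.4 + 1.02 = 40.93 kΩ.
R_{R_C..R_A} = 3.01 + 15.4 + 1.02 = 19.43 kΩ.
Voltage divider: V = V_DC · (19.43 / 40.93) = 10.3 × 0.4747 = 4.890 V.

V ≈ 4.89 V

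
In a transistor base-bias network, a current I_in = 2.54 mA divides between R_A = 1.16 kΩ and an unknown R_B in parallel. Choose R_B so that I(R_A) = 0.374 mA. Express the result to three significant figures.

R_B ≈ 0.200 kΩ

In a two-way split, I_A/I_in = R_B/(R_A + R_B).
With f = 0.1472, R_B = R_A · f/(1−f) = 1.16 × 0.1727 = 0.2003 kΩ.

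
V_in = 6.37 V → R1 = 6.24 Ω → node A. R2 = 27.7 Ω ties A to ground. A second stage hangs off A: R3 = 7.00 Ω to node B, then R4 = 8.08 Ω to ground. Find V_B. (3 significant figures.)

V_B ≈ 2.08 V

The second stage (R3 + R4 = 15.08 Ω) loads node A in parallel with R2.
Effective lower resistance at A: R2 ‖ 15.08 = 9.764 Ω.
First divider: V_A = V_in · 9.764/(6.24 + 9.764) = 3.886 V.
Then the unloaded second divider: V_B = V_A × R4/(R3+R4) = 3.886 × 0.5358 = 2.082 V.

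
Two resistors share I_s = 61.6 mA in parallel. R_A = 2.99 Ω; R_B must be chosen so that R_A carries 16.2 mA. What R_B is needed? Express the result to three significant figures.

R_B ≈ 1.07 Ω

Two-branch current divider: I_A = I_s · R_B/(R_A + R_B).
With f = 0.2630, R_B = R_A · f/(1−f) = 2.99 × 0.3568 = 1.067 Ω.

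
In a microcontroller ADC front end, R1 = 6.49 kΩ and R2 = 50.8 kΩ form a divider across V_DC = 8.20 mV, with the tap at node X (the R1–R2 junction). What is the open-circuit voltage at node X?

V_th is the unloaded tap voltage: V_DC · R2/(R1+R2) = 8.20 × 0.8867 = 7.271 mV.

V_th ≈ 7.27 mV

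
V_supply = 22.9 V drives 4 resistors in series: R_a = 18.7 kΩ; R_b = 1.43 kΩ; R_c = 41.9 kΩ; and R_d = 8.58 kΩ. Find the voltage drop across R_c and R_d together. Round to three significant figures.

V ≈ 16.4 V

Series total: ΣR = 18.7 + 1.43 + 41.9 + 8.58 = 70.61 kΩ.
R_{R_c..R_d} = 41.9 + 8.58 = 50.48 kΩ.
V = V_supply · R/ΣR = 22.9 × 0.7149 = 16.37 V.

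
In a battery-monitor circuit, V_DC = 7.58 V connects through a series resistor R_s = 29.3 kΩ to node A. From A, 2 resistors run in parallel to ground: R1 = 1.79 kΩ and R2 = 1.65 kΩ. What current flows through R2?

I ≈ 0.131 mA

Parallel bank: R_p = 1/(1/1.79 + 1/1.65) = 0.8586 kΩ.
V_A = 7.58 × 0.8586/30.16 = 0.2158 V.
Branch current I = V_A/R2 = 0.2158/1.65 = 0.1308 mA.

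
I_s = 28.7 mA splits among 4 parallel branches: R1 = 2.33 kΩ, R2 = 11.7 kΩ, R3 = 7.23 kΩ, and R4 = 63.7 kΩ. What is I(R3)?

I ≈ 5.94 mA

Conductances: ΣG = 1/2.33 + 1/11.7 + 1/7.23 + 1/63.7 = 0.6687 (1/kΩ).
Current divider: I(R3) = I_s · G_k/ΣG = 28.7 × (0.1383/0.6687) = 28.7 × 0.2068 = 5.937 mA.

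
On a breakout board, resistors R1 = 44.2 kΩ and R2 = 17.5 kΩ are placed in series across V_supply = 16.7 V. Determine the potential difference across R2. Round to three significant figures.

Total series resistance ΣR = 44.2 + 17.5 = 61.70 kΩ.
V = V_supply · R/ΣR = 16.7 × 0.2836 = 4.737 V.

V ≈ 4.74 V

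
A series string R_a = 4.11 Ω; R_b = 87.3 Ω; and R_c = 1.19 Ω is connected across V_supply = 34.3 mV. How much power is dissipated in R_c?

P ≈ 0.163 µW

ΣR = 92.60 Ω → I = 34.3/92.60 = 0.3704 mA.
V(R_c) = I·R = 0.4408 mV; P = V·I = 0.4408 × 0.3704 = 0.1633 µW.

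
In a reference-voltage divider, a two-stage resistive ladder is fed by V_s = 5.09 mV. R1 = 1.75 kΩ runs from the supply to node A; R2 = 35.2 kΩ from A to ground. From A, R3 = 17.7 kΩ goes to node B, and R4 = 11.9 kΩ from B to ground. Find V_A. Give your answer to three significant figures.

V_A ≈ 4.59 mV

The second stage (R3 + R4 = 29.60 kΩ) loads node A in parallel with R2.
Effective lower resistance at A: R2 ‖ 29.60 = 16.08 kΩ.
So V_A = 5.09 × 0.9018 = 4.590 mV.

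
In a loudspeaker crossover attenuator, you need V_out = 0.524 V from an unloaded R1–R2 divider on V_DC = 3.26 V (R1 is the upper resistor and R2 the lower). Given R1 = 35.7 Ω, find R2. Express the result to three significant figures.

The divider ratio is R2/(R1+R2) = 0.524/3.26 = 0.1607.
Rearranging, R2 = R1·k/(1−k) = 35.7 × 0.1915 = 6.837 Ω.

R2 ≈ 6.84 Ω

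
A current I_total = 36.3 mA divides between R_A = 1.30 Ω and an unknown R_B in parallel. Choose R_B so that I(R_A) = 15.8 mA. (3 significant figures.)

The fraction through R_A equals R_B/(R_A+R_B).
With f = 0.4353, R_B = R_A · f/(1−f) = 1.30 × 0.7707 = 1.002 Ω.

R_B ≈ 1.00 Ω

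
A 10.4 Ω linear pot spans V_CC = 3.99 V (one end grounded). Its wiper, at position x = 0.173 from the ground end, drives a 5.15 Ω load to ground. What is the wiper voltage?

Lower segment x·R_p = 1.799 Ω; upper segment (1−x)·R_p = 8.601 Ω.
R_L loads the lower segment: effective lower R = 1.333 Ω.
Then V_out = V_CC · 1.333/(8.601 + 1.333) = 0.5355 V.

V_out ≈ 0.536 V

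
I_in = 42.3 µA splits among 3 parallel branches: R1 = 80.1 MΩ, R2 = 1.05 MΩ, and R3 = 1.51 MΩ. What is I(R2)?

I ≈ 24.8 µA

ΣG = 1/80.1 + 1/1.05 + 1/1.51 = 1.627.
Current divider: I(R2) = I_in · G_k/ΣG = 42.3 × (0.9524/1.627) = 42.3 × 0.5853 = 24.76 µA.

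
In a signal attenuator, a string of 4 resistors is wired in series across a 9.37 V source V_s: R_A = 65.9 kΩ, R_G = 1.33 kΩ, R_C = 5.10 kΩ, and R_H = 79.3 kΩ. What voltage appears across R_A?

V ≈ 4.07 V

Series total: ΣR = 65.9 + 1.33 + 5.10 + 79.3 = 151.6 kΩ.
Voltage divider: V = V_s · (65.90 / 151.6) = 9.37 × 0.4346 = 4.072 V.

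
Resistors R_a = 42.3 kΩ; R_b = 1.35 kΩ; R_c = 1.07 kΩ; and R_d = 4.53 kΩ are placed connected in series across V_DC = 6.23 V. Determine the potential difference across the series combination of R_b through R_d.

V ≈ 0.879 V

Series total: ΣR = 42.3 + 1.35 + 1.07 + 4.53 = 49.25 kΩ.
R_{R_b..R_d} = 1.35 + 1.07 + 4.53 = 6.950 kΩ.
V = V_DC · R/ΣR = 6.23 × 0.1411 = 0.8792 V.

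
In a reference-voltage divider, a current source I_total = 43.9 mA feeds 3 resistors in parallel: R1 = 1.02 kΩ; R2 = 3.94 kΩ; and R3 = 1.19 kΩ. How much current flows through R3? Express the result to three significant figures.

Total conductance ΣG = 1/1.02 + 1/3.94 + 1/1.19 = 2.075 (units of 1/kΩ).
Current divider: I(R3) = I_total · G_k/ΣG = 43.9 × (0.8403/2.075) = 43.9 × 0.4051 = 17.78 mA.

I ≈ 17.8 mA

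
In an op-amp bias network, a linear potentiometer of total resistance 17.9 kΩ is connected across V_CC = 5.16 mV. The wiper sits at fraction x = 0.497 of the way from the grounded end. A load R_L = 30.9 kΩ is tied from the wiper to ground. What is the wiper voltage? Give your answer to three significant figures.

Lower segment x·R_p = 8.896 kΩ; upper segment (1−x)·R_p = 9.004 kΩ.
Lower segment in parallel with the load: 8.896 ‖ 30.9 = 6.908 kΩ.
Loaded-divider output: V_out = 5.16 × 0.4341 = 2.240 mV.
(Unloaded: V_out = x·V_CC = 2.56 mV.)

V_out ≈ 2.24 mV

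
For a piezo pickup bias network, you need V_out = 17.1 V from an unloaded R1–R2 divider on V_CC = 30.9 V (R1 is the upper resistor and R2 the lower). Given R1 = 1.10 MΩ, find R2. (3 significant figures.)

R2 ≈ 1.36 MΩ

V_out/V_CC = R2/(R1+R2) = 0.5534.
R2 = R1 · 0.5534/(1 − 0.5534) = 1.363 MΩ.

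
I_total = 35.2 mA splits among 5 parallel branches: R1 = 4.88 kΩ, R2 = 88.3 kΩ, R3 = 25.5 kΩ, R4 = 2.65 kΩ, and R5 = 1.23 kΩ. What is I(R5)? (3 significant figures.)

Total conductance ΣG = 1/4.88 + 1/88.3 + 1/25.5 + 1/2.65 + 1/1.23 = 1.446 (units of 1/kΩ).
By the current-divider rule, I = I_total · G_k/ΣG = 35.2 × 0.5623 = 19.79 mA.

I ≈ 19.8 mA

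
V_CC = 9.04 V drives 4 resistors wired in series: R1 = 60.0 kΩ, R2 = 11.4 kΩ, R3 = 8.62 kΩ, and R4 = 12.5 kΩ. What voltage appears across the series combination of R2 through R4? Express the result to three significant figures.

V ≈ 3.18 V

Series total: ΣR = 60.0 + 11.4 + 8.62 + 12.5 = 92.52 kΩ.
R_{R2..R4} = 11.4 + 8.62 + 12.5 = 32.52 kΩ.
Voltage divider: V = V_CC · (32.52 / 92.52) = 9.04 × 0.3515 = 3.177 V.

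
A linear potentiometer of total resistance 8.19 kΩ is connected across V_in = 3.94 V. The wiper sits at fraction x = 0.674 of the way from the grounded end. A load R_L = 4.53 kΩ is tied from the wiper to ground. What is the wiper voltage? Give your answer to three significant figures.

V_out ≈ 1.90 V

Lower segment x·R_p = 5.520 kΩ; upper segment (1−x)·R_p = 2.670 kΩ.
(x·R_p) ‖ R_L = 2.488 kΩ.
Then V_out = V_in · 2.488/(2.670 + 2.488) = 1.901 V.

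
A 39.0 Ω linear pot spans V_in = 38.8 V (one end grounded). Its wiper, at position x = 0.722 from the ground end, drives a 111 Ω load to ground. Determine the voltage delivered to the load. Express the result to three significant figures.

Lower segment x·R_p = 28.16 Ω; upper segment (1−x)·R_p = 10.84 Ω.
(x·R_p) ‖ R_L = 22.46 Ω.
V_out = 38.8 × 22.46/(10.84 + 22.46) = 26.17 V.
(Unloaded: V_out = x·V_in = 28.0 V.)

V_out ≈ 26.2 V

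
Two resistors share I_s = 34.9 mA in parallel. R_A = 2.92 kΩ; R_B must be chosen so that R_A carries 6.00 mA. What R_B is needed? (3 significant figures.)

R_B ≈ 0.606 kΩ

In a two-way split, I_A/I_s = R_B/(R_A + R_B).
6.00/34.9 = R_B/(R_A + R_B) → R_B = R_A · (0.1719)/(1 − 0.1719) = 2.92 × 0.2076 = 0.6062 kΩ.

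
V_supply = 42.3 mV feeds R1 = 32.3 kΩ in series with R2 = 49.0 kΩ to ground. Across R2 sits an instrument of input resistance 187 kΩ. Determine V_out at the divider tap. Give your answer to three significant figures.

R2 ‖ R_L = (49.0 × 187)/(49.0 + 187) = 38.83 kΩ.
Then V_out = V_supply · R2'/(R1 + R2') = 42.3 × 38.83/71.13 = 23.09 mV.
(Unloaded it would be 25.5 mV; the load pulls it down.)

V_out ≈ 23.1 mV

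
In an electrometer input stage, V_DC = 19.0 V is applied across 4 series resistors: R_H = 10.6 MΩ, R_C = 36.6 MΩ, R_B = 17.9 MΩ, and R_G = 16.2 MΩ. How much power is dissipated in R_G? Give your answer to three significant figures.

P ≈ 0.885 µW

ΣR = 81.30 MΩ → I = 19.0/81.30 = 0.2337 µA.
V(R_G) = I·R = 3.786 V; P = V·I = 3.786 × 0.2337 = 0.8848 µW.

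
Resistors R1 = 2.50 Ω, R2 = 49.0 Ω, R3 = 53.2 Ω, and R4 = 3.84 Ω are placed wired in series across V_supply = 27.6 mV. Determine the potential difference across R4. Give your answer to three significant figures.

V ≈ 0.976 mV

ΣR = 2.50 + 49.0 + 53.2 + 3.84 = 108.5 Ω.
By the voltage-divider rule, V = 27.6 × 3.840/108.5 = 0.9765 mV.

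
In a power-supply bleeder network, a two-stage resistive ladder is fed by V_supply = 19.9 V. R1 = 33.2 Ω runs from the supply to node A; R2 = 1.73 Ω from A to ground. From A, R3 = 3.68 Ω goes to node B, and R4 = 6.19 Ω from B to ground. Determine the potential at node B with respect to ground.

Node A sees R2 in parallel with the series input of stage 2, R3 + R4 = 9.870 Ω.
R2 ‖ (R3+R4) = 1.472 Ω.
So V_A = 19.9 × 0.04245 = 0.8448 V.
Stage 2 is unloaded, so V_B = V_A · R4/(R3+R4) = 0.8448 × 6.19/9.870 = 0.5299 V.

V_B ≈ 0.530 V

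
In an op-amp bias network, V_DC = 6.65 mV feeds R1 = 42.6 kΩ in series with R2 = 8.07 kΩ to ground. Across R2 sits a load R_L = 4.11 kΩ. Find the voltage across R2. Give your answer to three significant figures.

The load sits in parallel with R2, giving an effective lower resistance R2' = R2·R_L/(R2+R_L) = 2.723 kΩ.
Now apply the divider: V_out = 6.65 × 0.06008 = 0.3995 mV.

V_out ≈ 0.400 mV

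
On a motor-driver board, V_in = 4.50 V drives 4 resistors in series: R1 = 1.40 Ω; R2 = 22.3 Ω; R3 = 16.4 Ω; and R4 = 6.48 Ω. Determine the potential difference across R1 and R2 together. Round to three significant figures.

V ≈ 2.29 V

Total series resistance ΣR = 1.40 + 22.3 + 16.4 + 6.48 = 46.58 Ω.
R_{R1..R2} = 1.40 + 22.3 = 23.70 Ω.
By the voltage-divider rule, V = 4.50 × 23.70/46.58 = 2.290 V.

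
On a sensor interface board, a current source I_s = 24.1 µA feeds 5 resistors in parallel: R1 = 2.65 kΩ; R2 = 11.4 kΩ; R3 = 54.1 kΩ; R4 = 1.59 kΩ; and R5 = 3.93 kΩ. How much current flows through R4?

I ≈ 11.1 µA

Total conductance ΣG = 1/2.65 + 1/11.4 + 1/54.1 + 1/1.59 + 1/3.93 = 1.367 (units of 1/kΩ).
R4 takes the fraction G_k/ΣG = 0.6289/1.367 = 0.4601, so I = 24.1 × 0.4601 = 11.09 µA.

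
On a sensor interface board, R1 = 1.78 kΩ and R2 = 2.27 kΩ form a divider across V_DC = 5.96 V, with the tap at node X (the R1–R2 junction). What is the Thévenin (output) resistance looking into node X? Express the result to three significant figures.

With V_DC suppressed (replaced by a short), R_th = R1 ‖ R2 = (1.780 × 2.27)/(1.780 + 2.27) = 0.9977 kΩ.

R_th ≈ 0.998 kΩ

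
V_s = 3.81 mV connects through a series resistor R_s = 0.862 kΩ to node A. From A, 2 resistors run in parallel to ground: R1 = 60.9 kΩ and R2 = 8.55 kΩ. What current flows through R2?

Combine the parallel branches: R_p = (1/60.9 + 1/8.55)⁻¹ = 7.497 kΩ.
V_A by voltage divider: V_A = 3.81 × 7.497/(0.862 + 7.497) = 3.417 mV.
Branch current I = V_A/R2 = 3.417/8.55 = 0.3997 µA.

I ≈ 0.400 µA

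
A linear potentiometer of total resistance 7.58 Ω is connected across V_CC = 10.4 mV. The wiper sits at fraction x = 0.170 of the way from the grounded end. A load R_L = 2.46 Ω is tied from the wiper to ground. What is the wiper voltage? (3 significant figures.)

V_out ≈ 1.23 mV

Split the track: R_lower = x·R_p = 1.289 Ω, R_upper = (1−x)·R_p = 6.291 Ω.
(x·R_p) ‖ R_L = 0.8456 Ω.
V_out = 10.4 × 0.8456/(6.291 + 0.8456) = 1.232 mV.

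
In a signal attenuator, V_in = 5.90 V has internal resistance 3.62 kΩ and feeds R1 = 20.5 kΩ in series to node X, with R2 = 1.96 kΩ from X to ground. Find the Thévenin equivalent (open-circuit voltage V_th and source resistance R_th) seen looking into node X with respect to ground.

R1' = 3.62 + 20.5 = 24.12 kΩ (source resistance + R1).
V_th is the unloaded tap voltage: V_in · R2/(R1'+R2) = 5.90 × 0.07515 = 0.4434 V.
With V_in suppressed (replaced by a short), R_th = R1' ‖ R2 = (24.12 × 1.96)/(24.12 + 1.96) = 1.813 kΩ.

V_th ≈ 0.443 V, R_th ≈ 1.81 kΩ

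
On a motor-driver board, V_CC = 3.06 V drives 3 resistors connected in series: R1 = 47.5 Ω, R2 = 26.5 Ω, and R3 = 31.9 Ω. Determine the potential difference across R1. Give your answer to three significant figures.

V ≈ 1.37 V

ΣR = 47.5 + 26.5 + 31.9 = 105.9 Ω.
V = V_CC · R/ΣR = 3.06 × 0.4485 = 1.373 V.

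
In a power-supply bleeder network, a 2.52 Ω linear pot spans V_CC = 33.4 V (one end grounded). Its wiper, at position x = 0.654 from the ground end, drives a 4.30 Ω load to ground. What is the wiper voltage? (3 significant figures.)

V_out ≈ 19.3 V

Split the track: R_lower = x·R_p = 1.648 Ω, R_upper = (1−x)·R_p = 0.8719 Ω.
(x·R_p) ‖ R_L = 1.191 Ω.
Loaded-divider output: V_out = 33.4 × 0.5774 = 19.29 V.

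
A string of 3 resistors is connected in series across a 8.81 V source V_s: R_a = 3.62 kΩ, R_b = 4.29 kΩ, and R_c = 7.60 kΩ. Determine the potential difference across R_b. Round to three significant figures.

V ≈ 2.44 V

Total series resistance ΣR = 3.62 + 4.29 + 7.60 = 15.51 kΩ.
By the voltage-divider rule, V = 8.81 × 4.290/15.51 = 2.437 V.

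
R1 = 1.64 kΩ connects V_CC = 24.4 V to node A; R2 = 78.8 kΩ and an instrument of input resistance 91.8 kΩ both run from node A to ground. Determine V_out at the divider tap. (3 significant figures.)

First combine the lower leg with the load: R2 ‖ R_L = 42.40 kΩ.
Now apply the divider: V_out = 24.4 × 0.9628 = 23.49 V.
(Unloaded it would be 23.9 V; the load pulls it down.)

V_out ≈ 23.5 V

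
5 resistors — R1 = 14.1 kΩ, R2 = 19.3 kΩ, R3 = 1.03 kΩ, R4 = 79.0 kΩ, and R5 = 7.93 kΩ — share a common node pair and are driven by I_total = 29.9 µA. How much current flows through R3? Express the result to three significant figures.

I ≈ 23.6 µA

ΣG = 1/14.1 + 1/19.3 + 1/1.03 + 1/79.0 + 1/7.93 = 1.232.
By the current-divider rule, I = I_total · G_k/ΣG = 29.9 × 0.7878 = 23.56 µA.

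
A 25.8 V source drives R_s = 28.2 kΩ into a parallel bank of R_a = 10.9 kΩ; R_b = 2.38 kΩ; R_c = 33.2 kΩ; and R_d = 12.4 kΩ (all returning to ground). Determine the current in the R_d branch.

I ≈ 0.112 mA

Equivalent of the parallel group: R_p = 1.606 kΩ.
V_A by voltage divider: V_A = 25.8 × 1.606/(28.2 + 1.606) = 1.390 V.
I(R_d) = V_A / R_d = 1.390/12.4 = 0.1121 mA.
(Check via current divider: I_total = 0.8656 mA; share G_k/ΣG = 0.1295 → same result.)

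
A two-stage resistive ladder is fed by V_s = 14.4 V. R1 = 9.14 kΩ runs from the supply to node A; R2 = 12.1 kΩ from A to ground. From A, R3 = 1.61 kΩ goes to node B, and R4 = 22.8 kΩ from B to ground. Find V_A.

V_A ≈ 6.76 V

The second stage (R3 + R4 = 24.41 kΩ) loads node A in parallel with R2.
Effective lower resistance at A: R2 ‖ 24.41 = 8.090 kΩ.
V_A = 14.4 × 8.090/(9.14 + 8.090) = 6.761 V.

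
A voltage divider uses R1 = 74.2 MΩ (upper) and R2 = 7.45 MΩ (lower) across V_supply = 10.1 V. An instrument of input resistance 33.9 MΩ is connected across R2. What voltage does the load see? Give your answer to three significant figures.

R2 ‖ R_L = (7.45 × 33.9)/(7.45 + 33.9) = 6.108 MΩ.
Voltage divider with the loaded lower leg: V_out = 10.1 × 6.108/(74.2 + 6.108) = 10.1 × 0.07605 = 0.7681 V.

V_out ≈ 0.768 V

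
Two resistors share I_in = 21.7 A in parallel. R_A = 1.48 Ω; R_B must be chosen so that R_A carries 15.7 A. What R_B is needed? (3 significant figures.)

R_B ≈ 3.87 Ω

In a two-way split, I_A/I_in = R_B/(R_A + R_B).
15.7/21.7 = R_B/(R_A + R_B) → R_B = R_A · (0.7235)/(1 − 0.7235) = 1.48 × 2.617 = 3.873 Ω.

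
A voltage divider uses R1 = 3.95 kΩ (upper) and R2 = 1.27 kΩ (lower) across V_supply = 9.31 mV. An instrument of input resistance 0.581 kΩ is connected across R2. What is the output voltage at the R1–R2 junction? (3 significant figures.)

First combine the lower leg with the load: R2 ‖ R_L = 0.3986 kΩ.
Then V_out = V_supply · R2'/(R1 + R2') = 9.31 × 0.3986/4.349 = 0.8534 mV.

V_out ≈ 0.853 mV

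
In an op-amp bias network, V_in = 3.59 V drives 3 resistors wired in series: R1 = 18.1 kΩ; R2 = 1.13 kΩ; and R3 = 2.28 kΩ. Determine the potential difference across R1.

V ≈ 3.02 V

ΣR = 18.1 + 1.13 + 2.28 = 21.51 kΩ.
Voltage divider: V = V_in · (18.10 / 21.51) = 3.59 × 0.8415 = 3.021 V.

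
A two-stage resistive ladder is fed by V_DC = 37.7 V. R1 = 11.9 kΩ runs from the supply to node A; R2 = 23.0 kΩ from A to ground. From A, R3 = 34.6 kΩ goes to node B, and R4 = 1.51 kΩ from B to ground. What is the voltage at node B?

Node A sees R2 in parallel with the series input of stage 2, R3 + R4 = 36.11 kΩ.
Effective lower resistance at A: R2 ‖ 36.11 = 14.05 kΩ.
V_A = 37.7 × 14.05/(11.9 + 14.05) = 20.41 V.
Stage 2 is unloaded, so V_B = V_A · R4/(R3+R4) = 20.41 × 1.51/36.11 = 0.8536 V.

V_B ≈ 0.854 V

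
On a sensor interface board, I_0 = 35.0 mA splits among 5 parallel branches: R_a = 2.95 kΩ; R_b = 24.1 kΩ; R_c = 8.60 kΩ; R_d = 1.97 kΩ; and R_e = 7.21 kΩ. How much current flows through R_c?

ΣG = 1/2.95 + 1/24.1 + 1/8.60 + 1/1.97 + 1/7.21 = 1.143.
Current divider: I(R_c) = I_0 · G_k/ΣG = 35.0 × (0.1163/1.143) = 35.0 × 0.1017 = 3.560 mA.

I ≈ 3.56 mA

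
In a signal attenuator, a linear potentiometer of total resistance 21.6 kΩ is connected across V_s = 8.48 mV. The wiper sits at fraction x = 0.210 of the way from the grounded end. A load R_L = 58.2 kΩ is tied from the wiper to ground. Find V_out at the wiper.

V_out ≈ 1.68 mV

Split the track: R_lower = x·R_p = 4.536 kΩ, R_upper = (1−x)·R_p = 17.06 kΩ.
R_L loads the lower segment: effective lower R = 4.208 kΩ.
Then V_out = V_s · 4.208/(17.06 + 4.208) = 1.678 mV.
(Unloaded: V_out = x·V_s = 1.78 mV.)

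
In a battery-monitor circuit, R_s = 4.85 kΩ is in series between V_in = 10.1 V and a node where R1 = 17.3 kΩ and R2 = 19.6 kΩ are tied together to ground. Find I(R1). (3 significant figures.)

Equivalent of the parallel group: R_p = 9.189 kΩ.
Node voltage V_A = V_in · R_p/(R_s + R_p) = 10.1 × 0.6545 = 6.611 V.
Branch current I = V_A/R1 = 6.611/17.3 = 0.3821 mA.

I ≈ 0.382 mA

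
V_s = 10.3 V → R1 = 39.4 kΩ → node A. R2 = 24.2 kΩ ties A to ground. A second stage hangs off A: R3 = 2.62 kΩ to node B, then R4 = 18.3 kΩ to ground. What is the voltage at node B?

The second stage (R3 + R4 = 20.92 kΩ) loads node A in parallel with R2.
R2 ‖ (R3+R4) = 11.22 kΩ.
So V_A = 10.3 × 0.2217 = 2.283 V.
Then the unloaded second divider: V_B = V_A × R4/(R3+R4) = 2.283 × 0.8748 = 1.997 V.

V_B ≈ 2.00 V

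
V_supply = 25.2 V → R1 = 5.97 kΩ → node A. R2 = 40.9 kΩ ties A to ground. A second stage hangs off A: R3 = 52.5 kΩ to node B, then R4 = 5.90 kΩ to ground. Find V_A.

V_A ≈ 20.2 V

The second stage (R3 + R4 = 58.40 kΩ) loads node A in parallel with R2.
R2 ‖ (R3+R4) = 24.05 kΩ.
First divider: V_A = V_supply · 24.05/(5.97 + 24.05) = 20.19 V.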